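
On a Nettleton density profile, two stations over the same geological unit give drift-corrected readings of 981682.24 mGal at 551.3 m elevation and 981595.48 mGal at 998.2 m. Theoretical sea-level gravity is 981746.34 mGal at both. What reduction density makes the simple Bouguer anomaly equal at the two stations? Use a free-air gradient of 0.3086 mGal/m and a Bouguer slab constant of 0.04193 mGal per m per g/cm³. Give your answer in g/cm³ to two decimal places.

Δg_obs = 981595.48 − 981682.24 = -86.76 mGal over Δh = 998.2 − 551.3 = 446.9 m
Equal Bouguer anomalies ⇒ Δg_obs + (0.3086 − 0.04193ρ)·Δh = 0
0.3086 − 0.04193ρ = −Δg_obs/Δh = 0.19414
ρ = (0.3086 − 0.19414) / 0.04193 = 2.73 g/cm³

2.73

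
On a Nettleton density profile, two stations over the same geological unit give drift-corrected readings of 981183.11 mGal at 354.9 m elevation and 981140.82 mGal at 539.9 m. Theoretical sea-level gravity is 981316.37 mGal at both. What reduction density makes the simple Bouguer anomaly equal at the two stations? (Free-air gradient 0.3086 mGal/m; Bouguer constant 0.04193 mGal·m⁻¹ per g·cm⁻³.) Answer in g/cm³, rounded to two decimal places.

Δg_obs = 981140.82 − 981183.11 = -42.29 mGal over Δh = 539.9 − 354.9 = 185.0 m
Equal Bouguer anomalies ⇒ Δg_obs + (0.3086 − 0.04193ρ)·Δh = 0
0.3086 − 0.04193ρ = −Δg_obs/Δh = 0.22859
ρ = (0.3086 − 0.22859) / 0.04193 = 1.91 g/cm³

1.91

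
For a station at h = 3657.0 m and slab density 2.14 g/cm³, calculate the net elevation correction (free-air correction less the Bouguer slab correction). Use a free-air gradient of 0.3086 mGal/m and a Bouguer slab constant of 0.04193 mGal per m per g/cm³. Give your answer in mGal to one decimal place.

Combined gradient = 0.3086 − 0.04193 × 2.14 = 0.2188698 mGal/m
Combined elevation correction = 0.2188698 × 3657.0 = 800.4 mGal

800.4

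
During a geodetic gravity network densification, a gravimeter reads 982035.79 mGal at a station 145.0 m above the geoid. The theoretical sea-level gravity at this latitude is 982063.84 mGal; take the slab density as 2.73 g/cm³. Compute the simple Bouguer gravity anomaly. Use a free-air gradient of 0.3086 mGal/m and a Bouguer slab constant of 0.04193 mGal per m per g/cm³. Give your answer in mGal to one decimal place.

0.1

Free-air correction = 0.3086 × 145.0 = 44.75 mGal
Free-air anomaly = 982035.79 − 982063.84 + (44.75) = 16.70 mGal
Bouguer slab correction = 0.04193 × 2.73 × 145.0 = 16.60 mGal
Simple Bouguer anomaly = 16.70 − (16.60) = 0.10 mGal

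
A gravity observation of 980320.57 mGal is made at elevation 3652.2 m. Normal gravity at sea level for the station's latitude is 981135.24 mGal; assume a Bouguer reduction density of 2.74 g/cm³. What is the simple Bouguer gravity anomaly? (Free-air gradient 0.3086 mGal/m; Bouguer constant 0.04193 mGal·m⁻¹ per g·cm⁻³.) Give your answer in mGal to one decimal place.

Free-air correction = 0.3086 × 3652.2 = 1127.07 mGal
Free-air anomaly = 980320.57 − 981135.24 + (1127.07) = 312.40 mGal
Bouguer slab correction = 0.04193 × 2.74 × 3652.2 = 419.59 mGal
Simple Bouguer anomaly = 312.40 − (419.59) = -107.19 mGal

-107.2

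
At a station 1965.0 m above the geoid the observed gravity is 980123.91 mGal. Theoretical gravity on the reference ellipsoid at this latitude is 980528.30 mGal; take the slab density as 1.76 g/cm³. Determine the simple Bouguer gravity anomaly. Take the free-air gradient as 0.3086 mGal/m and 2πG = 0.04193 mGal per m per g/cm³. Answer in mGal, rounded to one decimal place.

57.0

Free-air correction = 0.3086 × 1965.0 = 606.40 mGal
Free-air anomaly = 980123.91 − 980528.30 + (606.40) = 202.01 mGal
Bouguer slab correction = 0.04193 × 1.76 × 1965.0 = 145.01 mGal
Simple Bouguer anomaly = 202.01 − (145.01) = 57.00 mGal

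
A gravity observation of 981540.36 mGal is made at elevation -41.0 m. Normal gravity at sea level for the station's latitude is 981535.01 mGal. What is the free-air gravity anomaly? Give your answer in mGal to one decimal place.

-7.3

Free-air correction = 0.3086 × -41.0 = -12.65 mGal
Free-air anomaly = 981540.36 − 981535.01 + (-12.65) = -7.30 mGal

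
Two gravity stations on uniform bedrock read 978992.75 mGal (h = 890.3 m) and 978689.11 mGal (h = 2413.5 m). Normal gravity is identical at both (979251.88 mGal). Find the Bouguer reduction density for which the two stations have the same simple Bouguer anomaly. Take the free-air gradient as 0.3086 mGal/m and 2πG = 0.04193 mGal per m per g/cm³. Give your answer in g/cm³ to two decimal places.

2.61

Δg_obs = 978689.11 − 978992.75 = -303.64 mGal over Δh = 2413.5 − 890.3 = 1523.2 m
Equal Bouguer anomalies ⇒ Δg_obs + (0.3086 − 0.04193ρ)·Δh = 0
0.3086 − 0.04193ρ = −Δg_obs/Δh = 0.19934
ρ = (0.3086 − 0.19934) / 0.04193 = 2.61 g/cm³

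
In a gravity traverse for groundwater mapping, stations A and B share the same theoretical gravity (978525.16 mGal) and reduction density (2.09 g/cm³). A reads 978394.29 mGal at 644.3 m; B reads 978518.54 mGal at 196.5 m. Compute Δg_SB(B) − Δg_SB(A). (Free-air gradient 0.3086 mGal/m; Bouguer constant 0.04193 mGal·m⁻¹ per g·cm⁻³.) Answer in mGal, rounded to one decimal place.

Δg_SB(A) = 978394.29 − 978525.16 + 0.3086×644.3 − 0.04193×2.09×644.3 = 11.50 mGal
Δg_SB(B) = 978518.54 − 978525.16 + 0.3086×196.5 − 0.04193×2.09×196.5 = 36.80 mGal
Difference = 36.80 − (11.50) = 25.30 mGal

25.3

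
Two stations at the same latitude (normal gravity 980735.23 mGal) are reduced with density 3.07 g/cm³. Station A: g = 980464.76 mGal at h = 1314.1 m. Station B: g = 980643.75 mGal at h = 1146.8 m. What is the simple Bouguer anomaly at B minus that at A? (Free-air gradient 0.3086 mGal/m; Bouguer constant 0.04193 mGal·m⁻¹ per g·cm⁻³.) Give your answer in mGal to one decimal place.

Δg_SB(A) = 980464.76 − 980735.23 + 0.3086×1314.1 − 0.04193×3.07×1314.1 = -34.10 mGal
Δg_SB(B) = 980643.75 − 980735.23 + 0.3086×1146.8 − 0.04193×3.07×1146.8 = 114.80 mGal
Difference = 114.80 − (-34.10) = 148.90 mGal

148.9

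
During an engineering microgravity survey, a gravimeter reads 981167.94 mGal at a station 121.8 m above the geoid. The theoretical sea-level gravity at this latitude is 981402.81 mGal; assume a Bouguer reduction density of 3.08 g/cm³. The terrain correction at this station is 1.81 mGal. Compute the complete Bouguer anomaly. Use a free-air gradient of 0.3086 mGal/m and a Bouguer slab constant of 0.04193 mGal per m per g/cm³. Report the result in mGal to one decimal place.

-211.2

Free-air correction = 0.3086 × 121.8 = 37.59 mGal
Free-air anomaly = 981167.94 − 981402.81 + (37.59) = -197.28 mGal
Bouguer slab correction = 0.04193 × 3.08 × 121.8 = 15.73 mGal
Simple Bouguer anomaly = -197.28 − (15.73) = -213.01 mGal
Complete Bouguer anomaly = -213.01 + 1.81 = -211.20 mGal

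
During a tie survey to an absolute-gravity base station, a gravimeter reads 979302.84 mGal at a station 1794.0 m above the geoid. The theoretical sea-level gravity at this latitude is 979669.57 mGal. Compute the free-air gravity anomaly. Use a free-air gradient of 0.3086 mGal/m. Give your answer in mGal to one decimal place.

186.9

Free-air correction = 0.3086 × 1794.0 = 553.63 mGal
Free-air anomaly = 979302.84 − 979669.57 + (553.63) = 186.90 mGal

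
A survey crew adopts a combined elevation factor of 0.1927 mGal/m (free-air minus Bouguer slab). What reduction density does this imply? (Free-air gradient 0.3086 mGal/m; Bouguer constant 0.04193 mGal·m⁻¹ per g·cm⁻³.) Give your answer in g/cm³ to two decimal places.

0.1927 = 0.3086 − 0.04193 × ρ
ρ = (0.3086 − 0.1927) / 0.04193 = 2.76 g/cm³

2.76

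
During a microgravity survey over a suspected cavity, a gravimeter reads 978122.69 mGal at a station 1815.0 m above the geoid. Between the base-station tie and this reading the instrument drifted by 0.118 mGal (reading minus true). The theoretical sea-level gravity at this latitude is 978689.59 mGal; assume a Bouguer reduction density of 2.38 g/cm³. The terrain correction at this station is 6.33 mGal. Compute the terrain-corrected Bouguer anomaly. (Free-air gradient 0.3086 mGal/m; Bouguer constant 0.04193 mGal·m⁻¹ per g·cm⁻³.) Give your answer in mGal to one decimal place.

Drift-corrected reading = 978122.69 − (0.118) = 978122.572 mGal
Free-air correction = 0.3086 × 1815.0 = 560.11 mGal
Free-air anomaly = 978122.572 − 978689.59 + (560.11) = -6.908 mGal
Bouguer slab correction = 0.04193 × 2.38 × 1815.0 = 181.13 mGal
Simple Bouguer anomaly = -6.908 − (181.13) = -188.038 mGal
Complete Bouguer anomaly = -188.038 + 6.33 = -181.708 mGal

-181.7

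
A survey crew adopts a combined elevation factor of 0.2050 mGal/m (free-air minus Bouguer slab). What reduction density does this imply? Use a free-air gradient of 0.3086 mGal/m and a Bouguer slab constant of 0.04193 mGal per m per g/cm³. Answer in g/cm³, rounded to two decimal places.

0.2050 = 0.3086 − 0.04193 × ρ
ρ = (0.3086 − 0.2050) / 0.04193 = 2.47 g/cm³

2.47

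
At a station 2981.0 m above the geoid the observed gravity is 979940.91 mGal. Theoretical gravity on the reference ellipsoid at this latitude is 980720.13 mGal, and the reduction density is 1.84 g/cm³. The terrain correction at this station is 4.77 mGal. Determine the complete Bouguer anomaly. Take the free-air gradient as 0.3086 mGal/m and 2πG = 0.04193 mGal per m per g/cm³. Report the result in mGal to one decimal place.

-84.5

Free-air correction = 0.3086 × 2981.0 = 919.94 mGal
Free-air anomaly = 979940.91 − 980720.13 + (919.94) = 140.72 mGal
Bouguer slab correction = 0.04193 × 1.84 × 2981.0 = 229.99 mGal
Simple Bouguer anomaly = 140.72 − (229.99) = -89.27 mGal
Complete Bouguer anomaly = -89.27 + 4.77 = -84.50 mGal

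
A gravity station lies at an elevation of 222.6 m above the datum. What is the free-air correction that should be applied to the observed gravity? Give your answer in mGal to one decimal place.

68.7

Free-air correction = 0.3086 × 222.6 = 68.7 mGal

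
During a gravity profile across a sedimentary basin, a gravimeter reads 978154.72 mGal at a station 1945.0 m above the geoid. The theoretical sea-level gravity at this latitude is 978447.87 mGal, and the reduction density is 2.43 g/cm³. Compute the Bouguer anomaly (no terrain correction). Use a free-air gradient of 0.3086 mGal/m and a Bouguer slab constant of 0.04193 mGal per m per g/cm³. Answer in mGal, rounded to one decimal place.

108.9

Free-air correction = 0.3086 × 1945.0 = 600.23 mGal
Free-air anomaly = 978154.72 − 978447.87 + (600.23) = 307.08 mGal
Bouguer slab correction = 0.04193 × 2.43 × 1945.0 = 198.18 mGal
Simple Bouguer anomaly = 307.08 − (198.18) = 108.90 mGal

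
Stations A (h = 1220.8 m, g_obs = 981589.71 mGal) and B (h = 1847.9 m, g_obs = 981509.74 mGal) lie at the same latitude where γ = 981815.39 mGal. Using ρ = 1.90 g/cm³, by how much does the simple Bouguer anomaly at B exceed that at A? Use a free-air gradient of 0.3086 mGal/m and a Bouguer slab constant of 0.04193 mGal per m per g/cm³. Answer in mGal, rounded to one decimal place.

Δg_SB(A) = 981589.71 − 981815.39 + 0.3086×1220.8 − 0.04193×1.90×1220.8 = 53.80 mGal
Δg_SB(B) = 981509.74 − 981815.39 + 0.3086×1847.9 − 0.04193×1.90×1847.9 = 117.40 mGal
Difference = 117.40 − (53.80) = 63.60 mGal

63.6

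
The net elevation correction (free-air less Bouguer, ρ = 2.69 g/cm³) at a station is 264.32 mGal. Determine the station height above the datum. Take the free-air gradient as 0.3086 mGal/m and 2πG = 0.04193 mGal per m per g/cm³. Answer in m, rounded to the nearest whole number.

Combined gradient = 0.3086 − 0.04193 × 2.69 = 0.1958083 mGal/m
h = 264.32 / 0.1958083 = 1349.89 m

1350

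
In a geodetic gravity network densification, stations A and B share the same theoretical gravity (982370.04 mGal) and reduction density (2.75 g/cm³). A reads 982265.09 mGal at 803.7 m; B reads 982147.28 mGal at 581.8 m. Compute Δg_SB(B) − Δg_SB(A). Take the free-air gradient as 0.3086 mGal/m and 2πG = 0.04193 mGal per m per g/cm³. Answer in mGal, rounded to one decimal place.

Δg_SB(A) = 982265.09 − 982370.04 + 0.3086×803.7 − 0.04193×2.75×803.7 = 50.40 mGal
Δg_SB(B) = 982147.28 − 982370.04 + 0.3086×581.8 − 0.04193×2.75×581.8 = -110.30 mGal
Difference = -110.30 − (50.40) = -160.70 mGal

-160.7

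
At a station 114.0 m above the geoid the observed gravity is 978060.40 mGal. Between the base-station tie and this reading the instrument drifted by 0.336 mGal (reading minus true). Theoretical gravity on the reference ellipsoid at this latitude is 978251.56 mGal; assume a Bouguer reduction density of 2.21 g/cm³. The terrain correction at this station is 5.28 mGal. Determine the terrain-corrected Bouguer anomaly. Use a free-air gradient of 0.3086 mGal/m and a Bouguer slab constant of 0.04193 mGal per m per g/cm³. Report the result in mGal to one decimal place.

Drift-corrected reading = 978060.40 − (0.336) = 978060.064 mGal
Free-air correction = 0.3086 × 114.0 = 35.18 mGal
Free-air anomaly = 978060.064 − 978251.56 + (35.18) = -156.316 mGal
Bouguer slab correction = 0.04193 × 2.21 × 114.0 = 10.56 mGal
Simple Bouguer anomaly = -156.316 − (10.56) = -166.876 mGal
Complete Bouguer anomaly = -166.876 + 5.28 = -161.596 mGal

-161.6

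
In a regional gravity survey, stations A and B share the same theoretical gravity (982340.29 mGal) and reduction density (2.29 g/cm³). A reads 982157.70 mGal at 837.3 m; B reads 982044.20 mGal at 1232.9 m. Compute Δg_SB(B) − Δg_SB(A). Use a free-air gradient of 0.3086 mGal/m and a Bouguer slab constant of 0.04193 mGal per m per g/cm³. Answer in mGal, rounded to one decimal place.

Δg_SB(A) = 982157.70 − 982340.29 + 0.3086×837.3 − 0.04193×2.29×837.3 = -4.60 mGal
Δg_SB(B) = 982044.20 − 982340.29 + 0.3086×1232.9 − 0.04193×2.29×1232.9 = -34.00 mGal
Difference = -34.00 − (-4.60) = -29.40 mGal

-29.4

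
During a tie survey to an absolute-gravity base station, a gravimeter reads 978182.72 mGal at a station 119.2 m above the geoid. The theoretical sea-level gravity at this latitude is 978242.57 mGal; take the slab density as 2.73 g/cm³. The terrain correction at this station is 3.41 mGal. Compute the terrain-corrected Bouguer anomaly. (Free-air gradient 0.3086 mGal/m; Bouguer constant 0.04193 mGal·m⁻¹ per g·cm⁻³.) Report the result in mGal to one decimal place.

Free-air correction = 0.3086 × 119.2 = 36.79 mGal
Free-air anomaly = 978182.72 − 978242.57 + (36.79) = -23.06 mGal
Bouguer slab correction = 0.04193 × 2.73 × 119.2 = 13.64 mGal
Simple Bouguer anomaly = -23.06 − (13.64) = -36.70 mGal
Complete Bouguer anomaly = -36.70 + 3.41 = -33.29 mGal

-33.3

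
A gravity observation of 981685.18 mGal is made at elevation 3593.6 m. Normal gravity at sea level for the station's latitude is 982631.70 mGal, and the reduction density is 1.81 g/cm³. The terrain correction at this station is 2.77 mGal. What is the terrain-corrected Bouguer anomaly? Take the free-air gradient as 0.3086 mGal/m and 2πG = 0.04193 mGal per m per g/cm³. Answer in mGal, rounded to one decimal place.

Free-air correction = 0.3086 × 3593.6 = 1108.98 mGal
Free-air anomaly = 981685.18 − 982631.70 + (1108.98) = 162.46 mGal
Bouguer slab correction = 0.04193 × 1.81 × 3593.6 = 272.73 mGal
Simple Bouguer anomaly = 162.46 − (272.73) = -110.27 mGal
Complete Bouguer anomaly = -110.27 + 2.77 = -107.50 mGal

-107.5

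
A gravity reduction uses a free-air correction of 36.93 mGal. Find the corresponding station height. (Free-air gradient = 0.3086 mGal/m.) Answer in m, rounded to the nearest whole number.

h = 36.93 / 0.3086 = 119.67 m

120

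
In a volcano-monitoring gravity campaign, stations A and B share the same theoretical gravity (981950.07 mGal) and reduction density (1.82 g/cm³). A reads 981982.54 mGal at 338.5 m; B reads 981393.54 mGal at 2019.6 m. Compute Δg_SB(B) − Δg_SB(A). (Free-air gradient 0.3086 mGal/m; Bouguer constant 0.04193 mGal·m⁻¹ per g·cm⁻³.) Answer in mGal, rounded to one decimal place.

-198.5

Δg_SB(A) = 981982.54 − 981950.07 + 0.3086×338.5 − 0.04193×1.82×338.5 = 111.10 mGal
Δg_SB(B) = 981393.54 − 981950.07 + 0.3086×2019.6 − 0.04193×1.82×2019.6 = -87.40 mGal
Difference = -87.40 − (111.10) = -198.50 mGal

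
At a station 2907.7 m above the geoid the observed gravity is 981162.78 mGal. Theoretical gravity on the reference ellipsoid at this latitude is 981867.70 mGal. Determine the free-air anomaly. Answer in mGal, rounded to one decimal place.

192.4

Free-air correction = 0.3086 × 2907.7 = 897.32 mGal
Free-air anomaly = 981162.78 − 981867.70 + (897.32) = 192.40 mGal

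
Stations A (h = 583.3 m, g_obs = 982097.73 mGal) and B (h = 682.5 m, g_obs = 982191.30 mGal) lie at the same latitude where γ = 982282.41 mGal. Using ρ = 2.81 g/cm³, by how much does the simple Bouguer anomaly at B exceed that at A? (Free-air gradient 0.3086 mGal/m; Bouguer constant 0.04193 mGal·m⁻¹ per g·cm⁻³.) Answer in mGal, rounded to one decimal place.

Δg_SB(A) = 982097.73 − 982282.41 + 0.3086×583.3 − 0.04193×2.81×583.3 = -73.40 mGal
Δg_SB(B) = 982191.30 − 982282.41 + 0.3086×682.5 − 0.04193×2.81×682.5 = 39.10 mGal
Difference = 39.10 − (-73.40) = 112.50 mGal

112.5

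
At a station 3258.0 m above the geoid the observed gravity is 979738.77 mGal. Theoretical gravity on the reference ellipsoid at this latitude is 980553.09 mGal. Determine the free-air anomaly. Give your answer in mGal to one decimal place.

191.1

Free-air correction = 0.3086 × 3258.0 = 1005.42 mGal
Free-air anomaly = 979738.77 − 980553.09 + (1005.42) = 191.10 mGal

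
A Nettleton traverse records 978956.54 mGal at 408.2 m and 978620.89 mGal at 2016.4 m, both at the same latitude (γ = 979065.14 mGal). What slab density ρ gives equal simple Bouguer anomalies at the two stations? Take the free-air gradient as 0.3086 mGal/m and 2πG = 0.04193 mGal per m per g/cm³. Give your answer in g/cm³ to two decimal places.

Δg_obs = 978620.89 − 978956.54 = -335.65 mGal over Δh = 2016.4 − 408.2 = 1608.2 m
Equal Bouguer anomalies ⇒ Δg_obs + (0.3086 − 0.04193ρ)·Δh = 0
0.3086 − 0.04193ρ = −Δg_obs/Δh = 0.20871
ρ = (0.3086 − 0.20871) / 0.04193 = 2.38 g/cm³

2.38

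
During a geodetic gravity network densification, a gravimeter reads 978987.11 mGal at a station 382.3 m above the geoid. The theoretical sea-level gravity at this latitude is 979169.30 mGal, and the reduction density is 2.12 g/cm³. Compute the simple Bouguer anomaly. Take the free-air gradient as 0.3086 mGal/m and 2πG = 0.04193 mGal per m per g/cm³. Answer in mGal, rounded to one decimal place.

-98.2

Free-air correction = 0.3086 × 382.3 = 117.98 mGal
Free-air anomaly = 978987.11 − 979169.30 + (117.98) = -64.21 mGal
Bouguer slab correction = 0.04193 × 2.12 × 382.3 = 33.98 mGal
Simple Bouguer anomaly = -64.21 − (33.98) = -98.19 mGal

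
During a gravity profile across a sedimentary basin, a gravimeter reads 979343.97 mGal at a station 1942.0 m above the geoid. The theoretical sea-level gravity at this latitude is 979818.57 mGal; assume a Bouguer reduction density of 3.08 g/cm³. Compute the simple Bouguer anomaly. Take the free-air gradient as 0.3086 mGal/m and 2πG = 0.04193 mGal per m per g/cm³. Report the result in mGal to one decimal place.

Free-air correction = 0.3086 × 1942.0 = 599.30 mGal
Free-air anomaly = 979343.97 − 979818.57 + (599.30) = 124.70 mGal
Bouguer slab correction = 0.04193 × 3.08 × 1942.0 = 250.80 mGal
Simple Bouguer anomaly = 124.70 − (250.80) = -126.10 mGal

-126.1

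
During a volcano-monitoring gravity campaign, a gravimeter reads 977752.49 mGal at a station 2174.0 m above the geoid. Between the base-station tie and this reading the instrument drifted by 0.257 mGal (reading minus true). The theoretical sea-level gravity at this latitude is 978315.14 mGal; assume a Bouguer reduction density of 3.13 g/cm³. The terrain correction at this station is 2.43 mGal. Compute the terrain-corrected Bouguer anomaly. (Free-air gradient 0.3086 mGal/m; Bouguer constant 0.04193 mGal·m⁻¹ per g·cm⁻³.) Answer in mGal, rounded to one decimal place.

-174.9

Drift-corrected reading = 977752.49 − (0.257) = 977752.233 mGal
Free-air correction = 0.3086 × 2174.0 = 670.90 mGal
Free-air anomaly = 977752.233 − 978315.14 + (670.90) = 107.993 mGal
Bouguer slab correction = 0.04193 × 3.13 × 2174.0 = 285.32 mGal
Simple Bouguer anomaly = 107.993 − (285.32) = -177.327 mGal
Complete Bouguer anomaly = -177.327 + 2.43 = -174.897 mGal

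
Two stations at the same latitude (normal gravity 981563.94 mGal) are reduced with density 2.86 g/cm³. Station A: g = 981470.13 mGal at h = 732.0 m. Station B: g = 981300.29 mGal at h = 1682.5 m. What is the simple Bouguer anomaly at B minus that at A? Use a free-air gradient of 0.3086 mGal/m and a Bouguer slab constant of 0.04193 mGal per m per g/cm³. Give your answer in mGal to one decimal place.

9.5

Δg_SB(A) = 981470.13 − 981563.94 + 0.3086×732.0 − 0.04193×2.86×732.0 = 44.30 mGal
Δg_SB(B) = 981300.29 − 981563.94 + 0.3086×1682.5 − 0.04193×2.86×1682.5 = 53.80 mGal
Difference = 53.80 − (44.30) = 9.50 mGal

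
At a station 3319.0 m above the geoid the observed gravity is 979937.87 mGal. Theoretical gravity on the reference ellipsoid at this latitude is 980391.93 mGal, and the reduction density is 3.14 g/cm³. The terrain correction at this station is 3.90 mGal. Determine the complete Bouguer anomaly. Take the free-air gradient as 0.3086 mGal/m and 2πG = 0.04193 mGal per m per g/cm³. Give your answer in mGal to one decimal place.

Free-air correction = 0.3086 × 3319.0 = 1024.24 mGal
Free-air anomaly = 979937.87 − 980391.93 + (1024.24) = 570.18 mGal
Bouguer slab correction = 0.04193 × 3.14 × 3319.0 = 436.98 mGal
Simple Bouguer anomaly = 570.18 − (436.98) = 133.20 mGal
Complete Bouguer anomaly = 133.20 + 3.90 = 137.10 mGal

137.1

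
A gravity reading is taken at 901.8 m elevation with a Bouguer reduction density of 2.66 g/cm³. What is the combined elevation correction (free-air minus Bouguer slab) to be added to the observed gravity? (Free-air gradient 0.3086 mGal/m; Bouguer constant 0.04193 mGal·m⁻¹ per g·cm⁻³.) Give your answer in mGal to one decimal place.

177.7

Combined gradient = 0.3086 − 0.04193 × 2.66 = 0.1970662 mGal/m
Combined elevation correction = 0.1970662 × 901.8 = 177.7 mGal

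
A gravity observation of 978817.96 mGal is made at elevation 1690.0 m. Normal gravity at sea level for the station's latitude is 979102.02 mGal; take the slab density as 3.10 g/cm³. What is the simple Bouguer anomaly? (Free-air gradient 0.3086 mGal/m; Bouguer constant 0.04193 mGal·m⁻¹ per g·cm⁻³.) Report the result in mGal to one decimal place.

Free-air correction = 0.3086 × 1690.0 = 521.53 mGal
Free-air anomaly = 978817.96 − 979102.02 + (521.53) = 237.47 mGal
Bouguer slab correction = 0.04193 × 3.10 × 1690.0 = 219.67 mGal
Simple Bouguer anomaly = 237.47 − (219.67) = 17.80 mGal

17.8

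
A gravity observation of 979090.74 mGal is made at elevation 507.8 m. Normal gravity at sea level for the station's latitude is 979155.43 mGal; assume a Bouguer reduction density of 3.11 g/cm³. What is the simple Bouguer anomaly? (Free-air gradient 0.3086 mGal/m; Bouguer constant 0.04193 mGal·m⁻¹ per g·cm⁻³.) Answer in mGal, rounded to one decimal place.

Free-air correction = 0.3086 × 507.8 = 156.71 mGal
Free-air anomaly = 979090.74 − 979155.43 + (156.71) = 92.02 mGal
Bouguer slab correction = 0.04193 × 3.11 × 507.8 = 66.22 mGal
Simple Bouguer anomaly = 92.02 − (66.22) = 25.80 mGal

25.8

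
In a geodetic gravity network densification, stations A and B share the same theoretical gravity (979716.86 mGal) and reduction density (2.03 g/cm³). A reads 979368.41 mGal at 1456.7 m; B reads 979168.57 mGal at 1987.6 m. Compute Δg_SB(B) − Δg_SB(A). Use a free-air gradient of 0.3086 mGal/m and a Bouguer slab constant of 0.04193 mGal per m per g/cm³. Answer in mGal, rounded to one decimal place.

-81.2

Δg_SB(A) = 979368.41 − 979716.86 + 0.3086×1456.7 − 0.04193×2.03×1456.7 = -22.90 mGal
Δg_SB(B) = 979168.57 − 979716.86 + 0.3086×1987.6 − 0.04193×2.03×1987.6 = -104.10 mGal
Difference = -104.10 − (-22.90) = -81.20 mGal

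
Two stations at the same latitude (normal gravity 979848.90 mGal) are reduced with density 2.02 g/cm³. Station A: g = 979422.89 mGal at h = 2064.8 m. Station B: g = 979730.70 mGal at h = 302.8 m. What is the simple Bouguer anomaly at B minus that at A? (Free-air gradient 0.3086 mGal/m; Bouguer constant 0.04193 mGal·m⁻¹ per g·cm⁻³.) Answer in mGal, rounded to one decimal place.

-86.7

Δg_SB(A) = 979422.89 − 979848.90 + 0.3086×2064.8 − 0.04193×2.02×2064.8 = 36.30 mGal
Δg_SB(B) = 979730.70 − 979848.90 + 0.3086×302.8 − 0.04193×2.02×302.8 = -50.40 mGal
Difference = -50.40 − (36.30) = -86.70 mGal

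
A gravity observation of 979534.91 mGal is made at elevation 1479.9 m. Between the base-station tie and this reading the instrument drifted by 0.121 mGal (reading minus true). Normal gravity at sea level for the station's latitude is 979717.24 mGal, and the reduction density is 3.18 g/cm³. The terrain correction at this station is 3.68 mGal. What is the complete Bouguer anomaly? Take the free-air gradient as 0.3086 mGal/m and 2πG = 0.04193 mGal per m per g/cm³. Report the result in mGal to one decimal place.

Drift-corrected reading = 979534.91 − (0.121) = 979534.789 mGal
Free-air correction = 0.3086 × 1479.9 = 456.70 mGal
Free-air anomaly = 979534.789 − 979717.24 + (456.70) = 274.249 mGal
Bouguer slab correction = 0.04193 × 3.18 × 1479.9 = 197.33 mGal
Simple Bouguer anomaly = 274.249 − (197.33) = 76.919 mGal
Complete Bouguer anomaly = 76.919 + 3.68 = 80.599 mGal

80.6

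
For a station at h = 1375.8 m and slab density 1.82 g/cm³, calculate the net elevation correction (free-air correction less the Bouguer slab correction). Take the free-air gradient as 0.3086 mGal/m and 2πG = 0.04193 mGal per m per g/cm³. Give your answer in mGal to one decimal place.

319.6

Combined gradient = 0.3086 − 0.04193 × 1.82 = 0.2322874 mGal/m
Combined elevation correction = 0.2322874 × 1375.8 = 319.6 mGal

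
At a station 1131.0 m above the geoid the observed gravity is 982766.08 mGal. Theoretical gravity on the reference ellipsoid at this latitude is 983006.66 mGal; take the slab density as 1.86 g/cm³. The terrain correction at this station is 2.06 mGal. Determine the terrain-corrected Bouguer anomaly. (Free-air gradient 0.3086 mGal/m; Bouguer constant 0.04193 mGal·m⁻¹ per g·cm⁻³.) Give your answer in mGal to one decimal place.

22.3

Free-air correction = 0.3086 × 1131.0 = 349.03 mGal
Free-air anomaly = 982766.08 − 983006.66 + (349.03) = 108.45 mGal
Bouguer slab correction = 0.04193 × 1.86 × 1131.0 = 88.21 mGal
Simple Bouguer anomaly = 108.45 − (88.21) = 20.24 mGal
Complete Bouguer anomaly = 20.24 + 2.06 = 22.30 mGal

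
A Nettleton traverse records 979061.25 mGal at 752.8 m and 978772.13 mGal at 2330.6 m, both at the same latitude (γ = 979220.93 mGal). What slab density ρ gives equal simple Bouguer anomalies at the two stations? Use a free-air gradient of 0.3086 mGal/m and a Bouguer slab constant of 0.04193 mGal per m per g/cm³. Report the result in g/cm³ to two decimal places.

Δg_obs = 978772.13 − 979061.25 = -289.12 mGal over Δh = 2330.6 − 752.8 = 1577.8 m
Equal Bouguer anomalies ⇒ Δg_obs + (0.3086 − 0.04193ρ)·Δh = 0
0.3086 − 0.04193ρ = −Δg_obs/Δh = 0.18324
ρ = (0.3086 − 0.18324) / 0.04193 = 2.99 g/cm³

2.99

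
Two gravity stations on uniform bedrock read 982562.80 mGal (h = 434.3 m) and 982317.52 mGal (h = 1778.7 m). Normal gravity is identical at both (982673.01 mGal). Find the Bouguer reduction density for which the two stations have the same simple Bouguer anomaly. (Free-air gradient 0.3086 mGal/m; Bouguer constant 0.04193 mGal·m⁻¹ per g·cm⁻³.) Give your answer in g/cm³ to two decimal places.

3.01

Δg_obs = 982317.52 − 982562.80 = -245.28 mGal over Δh = 1778.7 − 434.3 = 1344.4 m
Equal Bouguer anomalies ⇒ Δg_obs + (0.3086 − 0.04193ρ)·Δh = 0
0.3086 − 0.04193ρ = −Δg_obs/Δh = 0.18245
ρ = (0.3086 − 0.18245) / 0.04193 = 3.01 g/cm³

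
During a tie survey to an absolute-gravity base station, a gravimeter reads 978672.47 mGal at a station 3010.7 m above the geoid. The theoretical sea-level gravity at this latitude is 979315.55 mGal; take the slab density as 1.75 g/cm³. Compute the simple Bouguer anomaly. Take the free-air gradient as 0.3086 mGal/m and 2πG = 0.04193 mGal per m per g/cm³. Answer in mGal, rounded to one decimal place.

Free-air correction = 0.3086 × 3010.7 = 929.10 mGal
Free-air anomaly = 978672.47 − 979315.55 + (929.10) = 286.02 mGal
Bouguer slab correction = 0.04193 × 1.75 × 3010.7 = 220.92 mGal
Simple Bouguer anomaly = 286.02 − (220.92) = 65.10 mGal

65.1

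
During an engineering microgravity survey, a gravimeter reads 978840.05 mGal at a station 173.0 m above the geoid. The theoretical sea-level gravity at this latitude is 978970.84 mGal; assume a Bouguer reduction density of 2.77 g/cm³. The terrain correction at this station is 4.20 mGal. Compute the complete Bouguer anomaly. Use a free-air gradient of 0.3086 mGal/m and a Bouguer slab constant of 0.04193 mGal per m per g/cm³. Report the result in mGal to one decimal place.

Free-air correction = 0.3086 × 173.0 = 53.39 mGal
Free-air anomaly = 978840.05 − 978970.84 + (53.39) = -77.40 mGal
Bouguer slab correction = 0.04193 × 2.77 × 173.0 = 20.09 mGal
Simple Bouguer anomaly = -77.40 − (20.09) = -97.49 mGal
Complete Bouguer anomaly = -97.49 + 4.20 = -93.29 mGal

-93.3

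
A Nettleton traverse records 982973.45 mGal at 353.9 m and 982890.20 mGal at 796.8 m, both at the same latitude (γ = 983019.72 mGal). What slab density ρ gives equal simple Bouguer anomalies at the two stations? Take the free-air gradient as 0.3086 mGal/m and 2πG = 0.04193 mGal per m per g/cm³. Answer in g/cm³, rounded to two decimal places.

2.88

Δg_obs = 982890.20 − 982973.45 = -83.25 mGal over Δh = 796.8 − 353.9 = 442.9 m
Equal Bouguer anomalies ⇒ Δg_obs + (0.3086 − 0.04193ρ)·Δh = 0
0.3086 − 0.04193ρ = −Δg_obs/Δh = 0.18797
ρ = (0.3086 − 0.18797) / 0.04193 = 2.88 g/cm³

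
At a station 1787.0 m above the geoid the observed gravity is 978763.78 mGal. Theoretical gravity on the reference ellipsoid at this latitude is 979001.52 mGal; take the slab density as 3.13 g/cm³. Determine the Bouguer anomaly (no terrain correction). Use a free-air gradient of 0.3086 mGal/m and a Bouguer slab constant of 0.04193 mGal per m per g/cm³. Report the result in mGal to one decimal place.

79.2

Free-air correction = 0.3086 × 1787.0 = 551.47 mGal
Free-air anomaly = 978763.78 − 979001.52 + (551.47) = 313.73 mGal
Bouguer slab correction = 0.04193 × 3.13 × 1787.0 = 234.53 mGal
Simple Bouguer anomaly = 313.73 − (234.53) = 79.20 mGal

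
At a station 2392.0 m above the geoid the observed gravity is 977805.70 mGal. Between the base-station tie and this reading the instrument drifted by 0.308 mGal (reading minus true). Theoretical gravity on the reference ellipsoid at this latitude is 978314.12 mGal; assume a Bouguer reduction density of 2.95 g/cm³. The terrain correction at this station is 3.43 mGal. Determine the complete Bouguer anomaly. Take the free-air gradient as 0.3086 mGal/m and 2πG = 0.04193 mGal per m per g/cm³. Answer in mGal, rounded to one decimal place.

-63.0

Drift-corrected reading = 977805.70 − (0.308) = 977805.392 mGal
Free-air correction = 0.3086 × 2392.0 = 738.17 mGal
Free-air anomaly = 977805.392 − 978314.12 + (738.17) = 229.442 mGal
Bouguer slab correction = 0.04193 × 2.95 × 2392.0 = 295.87 mGal
Simple Bouguer anomaly = 229.442 − (295.87) = -66.428 mGal
Complete Bouguer anomaly = -66.428 + 3.43 = -62.998 mGal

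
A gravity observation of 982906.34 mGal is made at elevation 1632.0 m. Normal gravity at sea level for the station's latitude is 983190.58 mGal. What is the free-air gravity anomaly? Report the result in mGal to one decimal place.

219.4

Free-air correction = 0.3086 × 1632.0 = 503.64 mGal
Free-air anomaly = 982906.34 − 983190.58 + (503.64) = 219.40 mGal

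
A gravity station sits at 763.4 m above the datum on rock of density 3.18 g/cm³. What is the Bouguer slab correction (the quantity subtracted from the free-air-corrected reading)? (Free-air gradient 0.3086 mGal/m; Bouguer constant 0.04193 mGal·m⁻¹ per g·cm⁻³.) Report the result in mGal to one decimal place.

101.8

Bouguer slab correction = 0.04193 × 3.18 × 763.4 = 101.8 mGal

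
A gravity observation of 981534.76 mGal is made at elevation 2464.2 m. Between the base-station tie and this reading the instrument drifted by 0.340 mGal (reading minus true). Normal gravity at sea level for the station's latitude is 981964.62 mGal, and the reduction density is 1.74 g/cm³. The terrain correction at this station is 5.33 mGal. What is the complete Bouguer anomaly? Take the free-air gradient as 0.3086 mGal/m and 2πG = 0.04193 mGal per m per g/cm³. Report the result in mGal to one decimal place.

155.8

Drift-corrected reading = 981534.76 − (0.340) = 981534.420 mGal
Free-air correction = 0.3086 × 2464.2 = 760.45 mGal
Free-air anomaly = 981534.420 − 981964.62 + (760.45) = 330.250 mGal
Bouguer slab correction = 0.04193 × 1.74 × 2464.2 = 179.78 mGal
Simple Bouguer anomaly = 330.250 − (179.78) = 150.470 mGal
Complete Bouguer anomaly = 150.470 + 5.33 = 155.800 mGal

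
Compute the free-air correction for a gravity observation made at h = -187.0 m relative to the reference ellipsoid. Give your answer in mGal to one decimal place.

-57.7

Free-air correction = 0.3086 × -187.0 = -57.7 mGal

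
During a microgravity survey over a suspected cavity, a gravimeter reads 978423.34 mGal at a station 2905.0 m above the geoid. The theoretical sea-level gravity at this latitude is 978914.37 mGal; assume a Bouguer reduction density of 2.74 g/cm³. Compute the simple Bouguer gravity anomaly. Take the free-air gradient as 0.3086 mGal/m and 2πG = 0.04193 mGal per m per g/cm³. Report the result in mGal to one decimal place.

Free-air correction = 0.3086 × 2905.0 = 896.48 mGal
Free-air anomaly = 978423.34 − 978914.37 + (896.48) = 405.45 mGal
Bouguer slab correction = 0.04193 × 2.74 × 2905.0 = 333.75 mGal
Simple Bouguer anomaly = 405.45 − (333.75) = 71.70 mGal

71.7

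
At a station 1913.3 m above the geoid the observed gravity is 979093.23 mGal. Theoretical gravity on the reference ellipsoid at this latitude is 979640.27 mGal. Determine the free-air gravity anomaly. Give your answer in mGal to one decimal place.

Free-air correction = 0.3086 × 1913.3 = 590.44 mGal
Free-air anomaly = 979093.23 − 979640.27 + (590.44) = 43.40 mGal

43.4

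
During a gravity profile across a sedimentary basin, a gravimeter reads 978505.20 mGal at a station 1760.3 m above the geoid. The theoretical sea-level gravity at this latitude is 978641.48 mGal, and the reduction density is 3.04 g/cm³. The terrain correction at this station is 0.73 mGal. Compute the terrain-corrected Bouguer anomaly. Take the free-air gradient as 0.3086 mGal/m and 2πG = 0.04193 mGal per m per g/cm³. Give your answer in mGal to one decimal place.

Free-air correction = 0.3086 × 1760.3 = 543.23 mGal
Free-air anomaly = 978505.20 − 978641.48 + (543.23) = 406.95 mGal
Bouguer slab correction = 0.04193 × 3.04 × 1760.3 = 224.38 mGal
Simple Bouguer anomaly = 406.95 − (224.38) = 182.57 mGal
Complete Bouguer anomaly = 182.57 + 0.73 = 183.30 mGal

183.3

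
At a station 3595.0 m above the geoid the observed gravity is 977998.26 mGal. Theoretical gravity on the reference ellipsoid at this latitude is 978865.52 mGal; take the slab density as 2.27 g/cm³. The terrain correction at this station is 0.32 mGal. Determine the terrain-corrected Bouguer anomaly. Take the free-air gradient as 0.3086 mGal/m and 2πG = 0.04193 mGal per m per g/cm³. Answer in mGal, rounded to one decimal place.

Free-air correction = 0.3086 × 3595.0 = 1109.42 mGal
Free-air anomaly = 977998.26 − 978865.52 + (1109.42) = 242.16 mGal
Bouguer slab correction = 0.04193 × 2.27 × 3595.0 = 342.18 mGal
Simple Bouguer anomaly = 242.16 − (342.18) = -100.02 mGal
Complete Bouguer anomaly = -100.02 + 0.32 = -99.70 mGal

-99.7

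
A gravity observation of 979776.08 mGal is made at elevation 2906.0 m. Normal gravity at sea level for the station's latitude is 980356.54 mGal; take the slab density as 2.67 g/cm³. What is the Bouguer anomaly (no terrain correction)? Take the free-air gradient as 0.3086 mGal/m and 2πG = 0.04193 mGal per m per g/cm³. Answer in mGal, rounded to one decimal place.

Free-air correction = 0.3086 × 2906.0 = 896.79 mGal
Free-air anomaly = 979776.08 − 980356.54 + (896.79) = 316.33 mGal
Bouguer slab correction = 0.04193 × 2.67 × 2906.0 = 325.34 mGal
Simple Bouguer anomaly = 316.33 − (325.34) = -9.01 mGal

-9.0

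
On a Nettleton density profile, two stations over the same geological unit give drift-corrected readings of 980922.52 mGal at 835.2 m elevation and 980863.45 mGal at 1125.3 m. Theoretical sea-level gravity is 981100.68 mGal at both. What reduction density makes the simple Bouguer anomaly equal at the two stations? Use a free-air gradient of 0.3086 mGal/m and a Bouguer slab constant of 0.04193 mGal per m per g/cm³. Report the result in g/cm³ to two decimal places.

2.50

Δg_obs = 980863.45 − 980922.52 = -59.07 mGal over Δh = 1125.3 − 835.2 = 290.1 m
Equal Bouguer anomalies ⇒ Δg_obs + (0.3086 − 0.04193ρ)·Δh = 0
0.3086 − 0.04193ρ = −Δg_obs/Δh = 0.20362
ρ = (0.3086 − 0.20362) / 0.04193 = 2.50 g/cm³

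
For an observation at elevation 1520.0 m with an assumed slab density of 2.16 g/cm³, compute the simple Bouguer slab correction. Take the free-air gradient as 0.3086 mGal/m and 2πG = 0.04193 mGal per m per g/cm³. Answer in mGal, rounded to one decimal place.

Bouguer slab correction = 0.04193 × 2.16 × 1520.0 = 137.7 mGal

137.7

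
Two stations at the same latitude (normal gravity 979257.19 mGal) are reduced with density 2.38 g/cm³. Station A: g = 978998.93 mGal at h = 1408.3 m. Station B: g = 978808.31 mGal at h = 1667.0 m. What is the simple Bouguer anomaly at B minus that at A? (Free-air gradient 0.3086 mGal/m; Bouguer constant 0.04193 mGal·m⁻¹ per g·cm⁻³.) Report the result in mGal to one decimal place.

-136.6

Δg_SB(A) = 978998.93 − 979257.19 + 0.3086×1408.3 − 0.04193×2.38×1408.3 = 35.80 mGal
Δg_SB(B) = 978808.31 − 979257.19 + 0.3086×1667.0 − 0.04193×2.38×1667.0 = -100.80 mGal
Difference = -100.80 − (35.80) = -136.60 mGal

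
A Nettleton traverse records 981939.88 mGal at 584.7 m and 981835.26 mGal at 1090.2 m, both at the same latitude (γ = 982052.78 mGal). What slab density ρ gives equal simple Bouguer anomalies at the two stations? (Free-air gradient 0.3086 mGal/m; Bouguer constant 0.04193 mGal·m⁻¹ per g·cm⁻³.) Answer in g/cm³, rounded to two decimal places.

Δg_obs = 981835.26 − 981939.88 = -104.62 mGal over Δh = 1090.2 − 584.7 = 505.5 m
Equal Bouguer anomalies ⇒ Δg_obs + (0.3086 − 0.04193ρ)·Δh = 0
0.3086 − 0.04193ρ = −Δg_obs/Δh = 0.20696
ρ = (0.3086 − 0.20696) / 0.04193 = 2.42 g/cm³

2.42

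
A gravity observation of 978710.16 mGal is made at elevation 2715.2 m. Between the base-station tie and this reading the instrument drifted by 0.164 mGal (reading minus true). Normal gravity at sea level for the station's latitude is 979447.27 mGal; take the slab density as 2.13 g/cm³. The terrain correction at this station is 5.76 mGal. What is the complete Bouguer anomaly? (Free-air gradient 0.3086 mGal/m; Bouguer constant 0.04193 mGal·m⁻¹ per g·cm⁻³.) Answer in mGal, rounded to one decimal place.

-136.1

Drift-corrected reading = 978710.16 − (0.164) = 978709.996 mGal
Free-air correction = 0.3086 × 2715.2 = 837.91 mGal
Free-air anomaly = 978709.996 − 979447.27 + (837.91) = 100.636 mGal
Bouguer slab correction = 0.04193 × 2.13 × 2715.2 = 242.50 mGal
Simple Bouguer anomaly = 100.636 − (242.50) = -141.864 mGal
Complete Bouguer anomaly = -141.864 + 5.76 = -136.104 mGal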